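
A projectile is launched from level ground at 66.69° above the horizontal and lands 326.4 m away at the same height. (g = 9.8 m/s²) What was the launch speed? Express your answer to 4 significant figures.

On level ground, R = v₀² sin(2θ) / g, so v₀ = √(R g / sin 2θ).
sin(2 × 66.69°) = 0.7268.
v₀ = √(326.4 × 9.8 / 0.7268) = √4401.1 = 66.34 m/s.

66.34 m/s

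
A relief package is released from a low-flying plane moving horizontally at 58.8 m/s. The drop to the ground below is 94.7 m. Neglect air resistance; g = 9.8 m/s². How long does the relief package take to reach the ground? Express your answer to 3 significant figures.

4.40 s

The horizontal speed doesn't affect the fall. With v_y0 = 0, h = ½ g t².
t = √(2 × 94.7 / 9.8) = √19.33 = 4.40 s.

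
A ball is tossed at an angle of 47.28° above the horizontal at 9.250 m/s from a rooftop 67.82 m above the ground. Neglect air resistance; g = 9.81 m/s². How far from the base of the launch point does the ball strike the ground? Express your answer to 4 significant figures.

28.08 m

Components: v_x = 9.250 cos 47.28° = 6.2753 m/s, v_y = 9.250 sin 47.28° = 6.7958 m/s.
Vertical: 0 = 67.82 + 6.7958 t − ½(9.81) t² ⇒ 4.905 t² − 6.7958 t − 67.82 = 0.
t = [6.7958 + √(46.183 + 1330.6)] / 9.810 = 4.4751 s.
Horizontal: R = v_x · t = 6.2753 × 4.4751 = 28.08 m.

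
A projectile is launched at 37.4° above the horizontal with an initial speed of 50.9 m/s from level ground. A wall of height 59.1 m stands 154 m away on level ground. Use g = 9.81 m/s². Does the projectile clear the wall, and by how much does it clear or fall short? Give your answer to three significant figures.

v_x = 50.9 cos 37.4° = 40.44 m/s; v_y0 = 50.9 sin 37.4° = 30.92 m/s.
Time to reach the wall: t = 154 / 40.44 = 3.808 s.
Height at that point: y = 30.92×3.808 − 4.905×3.808² = 46.62 m.
That is 59.1 − 46.62 = 12.5 m below the top of the wall, so the projectile does not clear it.

No — it falls 12.5 m short of clearing the wall.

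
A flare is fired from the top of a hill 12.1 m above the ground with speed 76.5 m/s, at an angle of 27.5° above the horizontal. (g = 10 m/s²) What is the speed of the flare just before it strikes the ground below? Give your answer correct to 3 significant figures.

v_x = 76.5 cos 27.5° = 67.86 m/s is unchanged throughout.
For the vertical component, v_y² = v_y0² + 2 g h = (35.32)² + 2×10×12.1 = 1490, so |v_y| = 38.60 m/s.
Impact speed = √(v_x² + v_y²) = √(4605 + 1490) = 78.1 m/s.

78.1 m/s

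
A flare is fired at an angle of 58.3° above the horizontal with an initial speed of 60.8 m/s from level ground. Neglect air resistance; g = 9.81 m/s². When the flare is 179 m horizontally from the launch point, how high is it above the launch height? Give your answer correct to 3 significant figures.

v_x = 60.8 cos 58.3° = 31.95 m/s, v_y0 = 60.8 sin 58.3° = 51.73 m/s.
Time to reach x = 179 m: t = x / v_x = 179 / 31.95 = 5.603 s.
y = v_y0 t − ½ g t² = 51.73×5.603 − 4.905×5.603² = 136 m.

136 m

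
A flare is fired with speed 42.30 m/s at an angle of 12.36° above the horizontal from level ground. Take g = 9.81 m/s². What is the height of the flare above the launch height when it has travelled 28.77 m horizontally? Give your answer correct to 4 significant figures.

3.926 m

v_x = 42.30 cos 12.36° = 41.320 m/s, v_y0 = 42.30 sin 12.36° = 9.0545 m/s.
Time to reach x = 28.77 m: t = x / v_x = 28.77 / 41.320 = 0.69627 s.
y = v_y0 t − ½ g t² = 9.0545×0.69627 − 4.905×0.69627² = 3.926 m.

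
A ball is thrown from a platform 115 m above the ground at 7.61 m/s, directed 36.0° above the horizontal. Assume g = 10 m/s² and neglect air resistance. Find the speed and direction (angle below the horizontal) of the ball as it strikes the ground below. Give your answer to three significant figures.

48.6 m/s at 82.7° below the horizontal

v_x = 7.61 cos 36.0° = 6.157 m/s (constant).
|v_y| at impact = √((4.473)² + 2×10×115) = 48.17 m/s.
Speed = √(6.157² + 48.17²) = 48.6 m/s; angle = arctan(48.17/6.157) = 82.7° below horizontal.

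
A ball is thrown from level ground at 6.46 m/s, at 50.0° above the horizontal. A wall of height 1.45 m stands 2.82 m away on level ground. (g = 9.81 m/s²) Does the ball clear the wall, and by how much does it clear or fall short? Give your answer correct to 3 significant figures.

v_x = 6.46 cos 50.0° = 4.152 m/s; v_y0 = 6.46 sin 50.0° = 4.949 m/s.
Time to reach the wall: t = 2.82 / 4.152 = 0.6792 s.
Height at that point: y = 4.949×0.6792 − 4.905×0.6792² = 1.099 m.
That is 1.45 − 1.099 = 0.351 m below the top of the wall, so the ball does not clear it.

No — it falls 0.351 m short of clearing the wall.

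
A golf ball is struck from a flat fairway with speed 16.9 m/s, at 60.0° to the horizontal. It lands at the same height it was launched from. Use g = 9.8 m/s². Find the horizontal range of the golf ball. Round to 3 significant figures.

Components: v_x = 16.9 cos 60.0° = 8.450 m/s, v_y = 16.9 sin 60.0° = 14.64 m/s.
Time of flight (same landing height): t = 2 v_y / g = 2 × 14.64 / 9.8 = 2.988 s.
Range: R = v_x · t = 8.450 × 2.988 = 25.2 m.

25.2 m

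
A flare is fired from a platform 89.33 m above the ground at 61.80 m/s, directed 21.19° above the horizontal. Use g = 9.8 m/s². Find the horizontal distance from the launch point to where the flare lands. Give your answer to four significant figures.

Components: v_x = 61.80 cos 21.19° = 57.622 m/s, v_y = 61.80 sin 21.19° = 22.338 m/s.
Vertical: 0 = 89.33 + 22.338 t − ½(9.8) t² ⇒ 4.900 t² − 22.338 t − 89.33 = 0.
t = [22.338 + √(498.99 + 1750.9)] / 9.800 = 7.1195 s.
Horizontal: R = v_x · t = 57.622 × 7.1195 = 410.2 m.

410.2 m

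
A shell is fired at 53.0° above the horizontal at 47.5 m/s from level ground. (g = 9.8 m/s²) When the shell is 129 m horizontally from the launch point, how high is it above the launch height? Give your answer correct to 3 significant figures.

v_x = 47.5 cos 53.0° = 28.59 m/s, v_y0 = 47.5 sin 53.0° = 37.94 m/s.
Time to reach x = 129 m: t = x / v_x = 129 / 28.59 = 4.512 s.
y = v_y0 t − ½ g t² = 37.94×4.512 − 4.900×4.512² = 71.4 m.

71.4 m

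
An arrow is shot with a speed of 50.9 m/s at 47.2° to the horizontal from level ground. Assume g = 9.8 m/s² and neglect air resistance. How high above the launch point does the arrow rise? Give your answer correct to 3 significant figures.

71.2 m

Vertical component of launch velocity: v_y = 50.9 sin 47.2° = 37.35 m/s.
At the highest point the vertical velocity is zero, so v_y² = 2 g h_max.
h_max = (37.35)² / (2 × 9.8) = 1395 / 19.60 = 71.2 m.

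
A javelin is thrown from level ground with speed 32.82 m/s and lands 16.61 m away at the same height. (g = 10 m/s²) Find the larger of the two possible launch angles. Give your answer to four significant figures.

Level-ground range: R = v₀² sin(2θ)/g ⇒ sin 2θ = R g / v₀² = 16.61×10/32.82² = 0.1542.
2θ = arcsin(0.1542) = 8.8704° or 180° − 8.8704° = 171.1296°.
So θ = 4.435° or θ = 85.56°.

85.56°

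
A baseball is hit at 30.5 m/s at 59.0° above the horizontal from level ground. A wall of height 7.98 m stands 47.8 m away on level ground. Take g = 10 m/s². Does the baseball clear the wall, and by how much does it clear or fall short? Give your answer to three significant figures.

Yes — it clears the wall by 25.3 m.

v_x = 30.5 cos 59.0° = 15.71 m/s; v_y0 = 30.5 sin 59.0° = 26.14 m/s.
Time to reach the wall: t = 47.8 / 15.71 = 3.043 s.
Height at that point: y = 26.14×3.043 − 5.000×3.043² = 33.24 m.
That is 33.24 − 7.98 = 25.3 m above the top of the wall, so the baseball clears it.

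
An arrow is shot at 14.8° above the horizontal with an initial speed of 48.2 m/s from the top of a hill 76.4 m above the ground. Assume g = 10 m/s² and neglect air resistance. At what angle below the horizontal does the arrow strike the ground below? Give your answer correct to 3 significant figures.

41.3°

v_x = 48.2 cos 14.8° = 46.60 m/s.
At impact |v_y| = √(v_y0² + 2 g h) = √(12.31² + 2×10×76.4) = 40.98 m/s.
Angle below horizontal = arctan(|v_y| / v_x) = arctan(40.98 / 46.60) = 41.3°.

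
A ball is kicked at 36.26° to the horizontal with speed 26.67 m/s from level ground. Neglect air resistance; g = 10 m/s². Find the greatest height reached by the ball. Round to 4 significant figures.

Vertical component of launch velocity: v_y = 26.67 sin 36.26° = 15.774 m/s.
At the highest point the vertical velocity is zero, so v_y² = 2 g h_max.
h_max = (15.774)² / (2 × 10) = 248.82 / 20.00 = 12.44 m.

12.44 m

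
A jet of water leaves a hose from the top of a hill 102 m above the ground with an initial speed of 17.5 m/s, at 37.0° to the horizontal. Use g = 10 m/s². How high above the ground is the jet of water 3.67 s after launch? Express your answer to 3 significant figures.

v_y0 = 17.5 sin 37.0° = 10.53 m/s.
y(t) = 102 + v_y0 t − ½ g t² = 102 + 10.53×3.67 − ½×10×3.67² = 73.3 m.

73.3 m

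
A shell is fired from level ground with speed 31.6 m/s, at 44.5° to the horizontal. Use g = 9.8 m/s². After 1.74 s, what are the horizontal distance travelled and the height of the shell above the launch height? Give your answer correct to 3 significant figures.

v_x = 31.6 cos 44.5° = 22.54 m/s; v_y0 = 31.6 sin 44.5° = 22.15 m/s.
x = v_x t = 22.54 × 1.74 = 39.2 m.
y = v_y0 t − ½ g t² = 22.15×1.74 − 4.900×1.74² = 23.7 m.

x = 39.2 m, y = 23.7 m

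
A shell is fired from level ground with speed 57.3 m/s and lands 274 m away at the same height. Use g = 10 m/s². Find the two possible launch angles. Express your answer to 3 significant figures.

28.3° and 61.7°

Level-ground range: R = v₀² sin(2θ)/g ⇒ sin 2θ = R g / v₀² = 274×10/57.3² = 0.8345.
2θ = arcsin(0.8345) = 56.56° or 180° − 56.56° = 123.44°.
So θ = 28.3° or θ = 61.7°.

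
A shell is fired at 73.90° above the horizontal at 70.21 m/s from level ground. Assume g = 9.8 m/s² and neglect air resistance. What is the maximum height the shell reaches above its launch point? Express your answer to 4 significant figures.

232.2 m

Vertical component of launch velocity: v_y = 70.21 sin 73.90° = 67.456 m/s.
At the highest point the vertical velocity is zero, so v_y² = 2 g h_max.
h_max = (67.456)² / (2 × 9.8) = 4550.3 / 19.60 = 232.2 m.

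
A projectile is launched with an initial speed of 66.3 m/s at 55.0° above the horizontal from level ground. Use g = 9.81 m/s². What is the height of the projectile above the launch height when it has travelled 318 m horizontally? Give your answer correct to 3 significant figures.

v_x = 66.3 cos 55.0° = 38.03 m/s, v_y0 = 66.3 sin 55.0° = 54.31 m/s.
Time to reach x = 318 m: t = x / v_x = 318 / 38.03 = 8.362 s.
y = v_y0 t − ½ g t² = 54.31×8.362 − 4.905×8.362² = 111 m.

111 m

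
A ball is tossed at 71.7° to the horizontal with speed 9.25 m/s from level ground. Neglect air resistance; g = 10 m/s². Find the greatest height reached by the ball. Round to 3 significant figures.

3.86 m

Vertical component of launch velocity: v_y = 9.25 sin 71.7° = 8.782 m/s.
At the highest point the vertical velocity is zero, so v_y² = 2 g h_max.
h_max = (8.782)² / (2 × 10) = 77.12 / 20.00 = 3.86 m.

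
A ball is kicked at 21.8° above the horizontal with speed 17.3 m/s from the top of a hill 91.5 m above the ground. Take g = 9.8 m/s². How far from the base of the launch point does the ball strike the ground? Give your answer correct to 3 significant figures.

Components: v_x = 17.3 cos 21.8° = 16.06 m/s, v_y = 17.3 sin 21.8° = 6.425 m/s.
Vertical: 0 = 91.5 + 6.425 t − ½(9.8) t² ⇒ 4.900 t² − 6.425 t − 91.5 = 0.
t = [6.425 + √(41.28 + 1793)] / 9.800 = 5.026 s.
Horizontal: R = v_x · t = 16.06 × 5.026 = 80.7 m.

80.7 m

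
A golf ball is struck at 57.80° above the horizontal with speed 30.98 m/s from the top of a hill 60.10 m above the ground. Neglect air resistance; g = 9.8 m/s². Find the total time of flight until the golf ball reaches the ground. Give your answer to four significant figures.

Vertical component: v_y = 30.98 sin 57.80° = 26.215 m/s.
Taking up as positive with launch at y = 60.10 m, landing at y = 0: 0 = 60.10 + 26.215 t − ½(9.8) t².
Solving 4.900 t² − 26.215 t − 60.10 = 0 gives t = [26.215 + √(26.215² + 4·4.900·60.10)] / 9.800 = 7.082 s.

7.082 s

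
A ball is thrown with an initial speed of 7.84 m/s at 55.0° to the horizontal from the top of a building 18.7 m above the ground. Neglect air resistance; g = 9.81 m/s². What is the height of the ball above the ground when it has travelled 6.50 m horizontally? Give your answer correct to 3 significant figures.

v_x = 7.84 cos 55.0° = 4.497 m/s, v_y0 = 7.84 sin 55.0° = 6.422 m/s.
Time to reach x = 6.50 m: t = x / v_x = 6.50 / 4.497 = 1.445 s.
y = 18.7 + v_y0 t − ½ g t² = 18.7 + 6.422×1.445 − 4.905×1.445² = 17.7 m.

17.7 m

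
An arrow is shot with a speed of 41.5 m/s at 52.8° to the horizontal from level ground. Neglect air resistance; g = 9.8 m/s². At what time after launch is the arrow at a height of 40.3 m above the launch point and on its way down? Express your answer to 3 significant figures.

5.15 s

v_y0 = 41.5 sin 52.8° = 33.06 m/s.
Set y = v_y0 t − ½ g t² = 40.3: 4.900 t² − 33.06 t + 40.3 = 0.
t = [33.06 ± √(1093 − 789.9)] / 9.8 = (33.06 ± 17.41) / 9.8, giving t = 1.60 s or t = 5.15 s.
On the way down corresponds to the larger root: t = 5.15 s.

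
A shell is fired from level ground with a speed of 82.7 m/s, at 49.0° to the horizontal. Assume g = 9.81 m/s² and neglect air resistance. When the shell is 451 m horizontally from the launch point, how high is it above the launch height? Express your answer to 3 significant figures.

180 m

v_x = 82.7 cos 49.0° = 54.26 m/s, v_y0 = 82.7 sin 49.0° = 62.41 m/s.
Time to reach x = 451 m: t = x / v_x = 451 / 54.26 = 8.312 s.
y = v_y0 t − ½ g t² = 62.41×8.312 − 4.905×8.312² = 180 m.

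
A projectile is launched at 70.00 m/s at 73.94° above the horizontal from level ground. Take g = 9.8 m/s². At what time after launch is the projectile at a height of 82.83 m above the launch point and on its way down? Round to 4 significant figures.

v_y0 = 70.00 sin 73.94° = 67.268 m/s.
Set y = v_y0 t − ½ g t² = 82.83: 4.900 t² − 67.268 t + 82.83 = 0.
t = [67.268 ± √(4525.0 − 1623.5)] / 9.8 = (67.268 ± 53.866) / 9.8, giving t = 1.368 s or t = 12.36 s.
On the way down corresponds to the larger root: t = 12.36 s.

12.36 s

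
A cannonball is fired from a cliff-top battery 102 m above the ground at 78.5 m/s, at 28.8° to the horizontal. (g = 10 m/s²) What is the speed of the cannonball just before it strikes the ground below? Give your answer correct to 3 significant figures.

90.6 m/s

v_x = 78.5 cos 28.8° = 68.79 m/s is unchanged throughout.
For the vertical component, v_y² = v_y0² + 2 g h = (37.82)² + 2×10×102 = 3470, so |v_y| = 58.91 m/s.
Impact speed = √(v_x² + v_y²) = √(4732 + 3470) = 90.6 m/s.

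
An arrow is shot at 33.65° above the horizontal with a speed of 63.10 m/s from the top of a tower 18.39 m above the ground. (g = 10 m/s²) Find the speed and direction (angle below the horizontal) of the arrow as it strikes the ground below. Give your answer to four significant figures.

v_x = 63.10 cos 33.65° = 52.527 m/s (constant).
|v_y| at impact = √((34.965)² + 2×10×18.39) = 39.879 m/s.
Speed = √(52.527² + 39.879²) = 65.95 m/s; angle = arctan(39.879/52.527) = 37.21° below horizontal.

65.95 m/s at 37.21° below the horizontal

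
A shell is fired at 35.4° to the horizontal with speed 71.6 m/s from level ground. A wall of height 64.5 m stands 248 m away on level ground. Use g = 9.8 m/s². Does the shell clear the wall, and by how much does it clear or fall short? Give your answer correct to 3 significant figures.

v_x = 71.6 cos 35.4° = 58.36 m/s; v_y0 = 71.6 sin 35.4° = 41.48 m/s.
Time to reach the wall: t = 248 / 58.36 = 4.249 s.
Height at that point: y = 41.48×4.249 − 4.900×4.249² = 87.78 m.
That is 87.78 − 64.5 = 23.3 m above the top of the wall, so the shell clears it.

Yes — it clears the wall by 23.3 m.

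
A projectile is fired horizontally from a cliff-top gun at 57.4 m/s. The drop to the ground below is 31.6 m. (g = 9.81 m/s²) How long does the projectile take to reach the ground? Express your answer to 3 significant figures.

The horizontal speed doesn't affect the fall. With v_y0 = 0, h = ½ g t².
t = √(2 × 31.6 / 9.81) = √6.442 = 2.54 s.

2.54 s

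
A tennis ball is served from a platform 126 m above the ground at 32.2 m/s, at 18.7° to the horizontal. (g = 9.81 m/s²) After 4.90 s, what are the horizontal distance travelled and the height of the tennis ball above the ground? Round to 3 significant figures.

v_x = 32.2 cos 18.7° = 30.50 m/s; v_y0 = 32.2 sin 18.7° = 10.32 m/s.
x = v_x t = 30.50 × 4.90 = 149 m.
y = 126 + v_y0 t − ½ g t² = 58.8 m.

x = 149 m, y = 58.8 m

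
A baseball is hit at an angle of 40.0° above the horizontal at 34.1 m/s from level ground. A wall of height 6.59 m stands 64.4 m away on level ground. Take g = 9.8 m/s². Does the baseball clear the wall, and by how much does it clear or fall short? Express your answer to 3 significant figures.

Yes — it clears the wall by 17.7 m.

v_x = 34.1 cos 40.0° = 26.12 m/s; v_y0 = 34.1 sin 40.0° = 21.92 m/s.
Time to reach the wall: t = 64.4 / 26.12 = 2.466 s.
Height at that point: y = 21.92×2.466 − 4.900×2.466² = 24.26 m.
That is 24.26 − 6.59 = 17.7 m above the top of the wall, so the baseball clears it.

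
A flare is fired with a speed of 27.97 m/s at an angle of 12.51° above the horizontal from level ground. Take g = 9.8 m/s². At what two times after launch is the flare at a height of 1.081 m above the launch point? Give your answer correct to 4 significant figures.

0.2162 s and 1.020 s

v_y0 = 27.97 sin 12.51° = 6.0586 m/s.
Set y = v_y0 t − ½ g t² = 1.081: 4.900 t² − 6.0586 t + 1.081 = 0.
t = [6.0586 ± √(36.707 − 21.188)] / 9.8 = (6.0586 ± 3.9394) / 9.8, giving t = 0.2162 s or t = 1.020 s.
So the flare is at 1.081 m at t = 0.2162 s (rising) and t = 1.020 s (falling).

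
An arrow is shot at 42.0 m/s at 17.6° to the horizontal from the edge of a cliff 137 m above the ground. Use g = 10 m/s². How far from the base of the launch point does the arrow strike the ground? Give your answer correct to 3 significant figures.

Components: v_x = 42.0 cos 17.6° = 40.03 m/s, v_y = 42.0 sin 17.6° = 12.70 m/s.
Vertical: 0 = 137 + 12.70 t − ½(10) t² ⇒ 5.000 t² − 12.70 t − 137 = 0.
t = [12.70 + √(161.3 + 2740)] / 10.00 = 6.656 s.
Horizontal: R = v_x · t = 40.03 × 6.656 = 266 m.

266 m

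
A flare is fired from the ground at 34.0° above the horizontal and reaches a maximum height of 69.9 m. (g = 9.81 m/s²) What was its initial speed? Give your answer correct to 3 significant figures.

66.2 m/s

At maximum height v_y = 0, so (v₀ sin θ)² = 2 g H.
v₀ sin 34.0° = √(2 × 9.81 × 69.9) = 37.03 m/s.
v₀ = 37.03 / sin 34.0° = 37.03 / 0.5592 = 66.2 m/s.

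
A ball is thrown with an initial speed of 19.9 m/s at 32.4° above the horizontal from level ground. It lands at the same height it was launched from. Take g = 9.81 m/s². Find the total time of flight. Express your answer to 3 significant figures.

2.17 s

Vertical component: v_y = 19.9 sin 32.4° = 10.66 m/s.
For a projectile landing at launch height, time of flight is t = 2 v_y / g = 2 × 10.66 / 9.81 = 2.17 s.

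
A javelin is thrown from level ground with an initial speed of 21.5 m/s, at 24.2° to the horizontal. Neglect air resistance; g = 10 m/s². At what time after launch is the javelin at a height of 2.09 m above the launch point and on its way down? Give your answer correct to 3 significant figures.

1.48 s

v_y0 = 21.5 sin 24.2° = 8.813 m/s.
Set y = v_y0 t − ½ g t² = 2.09: 5.000 t² − 8.813 t + 2.09 = 0.
t = [8.813 ± √(77.67 − 41.80)] / 10 = (8.813 ± 5.989) / 10, giving t = 0.282 s or t = 1.48 s.
On the way down corresponds to the larger root: t = 1.48 s.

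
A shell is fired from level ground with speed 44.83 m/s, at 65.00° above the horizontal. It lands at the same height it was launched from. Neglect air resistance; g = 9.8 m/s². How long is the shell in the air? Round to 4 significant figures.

Vertical component: v_y = 44.83 sin 65.00° = 40.630 m/s.
For a projectile landing at launch height, time of flight is t = 2 v_y / g = 2 × 40.630 / 9.8 = 8.292 s.

8.292 s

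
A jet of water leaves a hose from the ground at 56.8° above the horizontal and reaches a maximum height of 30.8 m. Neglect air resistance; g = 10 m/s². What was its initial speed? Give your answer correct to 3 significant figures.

At maximum height v_y = 0, so (v₀ sin θ)² = 2 g H.
v₀ sin 56.8° = √(2 × 10 × 30.8) = 24.82 m/s.
v₀ = 24.82 / sin 56.8° = 24.82 / 0.8368 = 29.7 m/s.

29.7 m/s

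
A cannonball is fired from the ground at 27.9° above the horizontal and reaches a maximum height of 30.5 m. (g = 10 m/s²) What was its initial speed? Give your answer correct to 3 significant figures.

At maximum height v_y = 0, so (v₀ sin θ)² = 2 g H.
v₀ sin 27.9° = √(2 × 10 × 30.5) = 24.70 m/s.
v₀ = 24.70 / sin 27.9° = 24.70 / 0.4679 = 52.8 m/s.

52.8 m/s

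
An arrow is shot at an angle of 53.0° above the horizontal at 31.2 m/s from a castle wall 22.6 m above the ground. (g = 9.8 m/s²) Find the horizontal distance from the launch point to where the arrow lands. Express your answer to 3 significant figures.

Components: v_x = 31.2 cos 53.0° = 18.78 m/s, v_y = 31.2 sin 53.0° = 24.92 m/s.
Vertical: 0 = 22.6 + 24.92 t − ½(9.8) t² ⇒ 4.900 t² − 24.92 t − 22.6 = 0.
t = [24.92 + √(621.0 + 443.0)] / 9.800 = 5.871 s.
Horizontal: R = v_x · t = 18.78 × 5.871 = 110 m.

110 m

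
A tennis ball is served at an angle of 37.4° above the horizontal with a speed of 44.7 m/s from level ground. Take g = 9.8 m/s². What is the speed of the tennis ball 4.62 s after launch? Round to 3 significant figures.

39.9 m/s

v_x = 44.7 cos 37.4° = 35.51 m/s (constant).
v_y(t) = 44.7 sin 37.4° − g t = 27.15 − 9.8 × 4.62 = -18.13 m/s.
Speed = √(v_x² + v_y²) = √(1261 + 328.7) = 39.9 m/s.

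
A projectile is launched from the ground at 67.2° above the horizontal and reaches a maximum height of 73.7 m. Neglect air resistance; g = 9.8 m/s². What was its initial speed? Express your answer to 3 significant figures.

41.2 m/s

At maximum height v_y = 0, so (v₀ sin θ)² = 2 g H.
v₀ sin 67.2° = √(2 × 9.8 × 73.7) = 38.01 m/s.
v₀ = 38.01 / sin 67.2° = 38.01 / 0.9219 = 41.2 m/s.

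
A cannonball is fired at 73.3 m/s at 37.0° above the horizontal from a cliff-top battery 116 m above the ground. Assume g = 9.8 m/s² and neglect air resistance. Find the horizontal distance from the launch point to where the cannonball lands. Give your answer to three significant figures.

Components: v_x = 73.3 cos 37.0° = 58.54 m/s, v_y = 73.3 sin 37.0° = 44.11 m/s.
Vertical: 0 = 116 + 44.11 t − ½(9.8) t² ⇒ 4.900 t² − 44.11 t − 116 = 0.
t = [44.11 + √(1946 + 2274)] / 9.800 = 11.13 s.
Horizontal: R = v_x · t = 58.54 × 11.13 = 652 m.

652 m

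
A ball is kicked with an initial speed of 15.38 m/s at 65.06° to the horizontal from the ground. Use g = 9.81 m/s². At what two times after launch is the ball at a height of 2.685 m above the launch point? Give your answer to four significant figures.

v_y0 = 15.38 sin 65.06° = 13.946 m/s.
Set y = v_y0 t − ½ g t² = 2.685: 4.905 t² − 13.946 t + 2.685 = 0.
t = [13.946 ± √(194.49 − 52.680)] / 9.81 = (13.946 ± 11.908) / 9.81, giving t = 0.2077 s or t = 2.635 s.
So the ball is at 2.685 m at t = 0.2077 s (rising) and t = 2.635 s (falling).

0.2077 s and 2.635 s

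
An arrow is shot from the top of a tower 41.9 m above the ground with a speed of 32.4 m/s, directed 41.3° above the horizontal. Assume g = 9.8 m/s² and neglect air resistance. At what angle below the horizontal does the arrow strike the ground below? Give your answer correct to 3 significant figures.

v_x = 32.4 cos 41.3° = 24.34 m/s.
At impact |v_y| = √(v_y0² + 2 g h) = √(21.38² + 2×9.8×41.9) = 35.75 m/s.
Angle below horizontal = arctan(|v_y| / v_x) = arctan(35.75 / 24.34) = 55.8°.

55.8°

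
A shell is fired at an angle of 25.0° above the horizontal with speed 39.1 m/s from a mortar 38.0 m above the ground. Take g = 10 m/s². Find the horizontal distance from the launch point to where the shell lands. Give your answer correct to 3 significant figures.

172 m

Components: v_x = 39.1 cos 25.0° = 35.44 m/s, v_y = 39.1 sin 25.0° = 16.52 m/s.
Vertical: 0 = 38.0 + 16.52 t − ½(10) t² ⇒ 5.000 t² − 16.52 t − 38.0 = 0.
t = [16.52 + √(272.9 + 760.0)] / 10.00 = 4.866 s.
Horizontal: R = v_x · t = 35.44 × 4.866 = 172 m.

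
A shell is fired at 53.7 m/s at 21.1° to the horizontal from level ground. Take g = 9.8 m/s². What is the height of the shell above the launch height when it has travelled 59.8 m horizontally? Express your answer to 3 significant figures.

16.1 m

v_x = 53.7 cos 21.1° = 50.10 m/s, v_y0 = 53.7 sin 21.1° = 19.33 m/s.
Time to reach x = 59.8 m: t = x / v_x = 59.8 / 50.10 = 1.194 s.
y = v_y0 t − ½ g t² = 19.33×1.194 − 4.900×1.194² = 16.1 m.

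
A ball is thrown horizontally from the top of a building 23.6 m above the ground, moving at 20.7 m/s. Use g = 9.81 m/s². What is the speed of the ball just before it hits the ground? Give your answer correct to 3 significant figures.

Fall time: t = √(2 × 23.6 / 9.81) = 2.193 s.
At impact: v_x = 20.7 m/s (unchanged), v_y = g t = 9.81 × 2.193 = 21.51 m/s.
Speed = √(v_x² + v_y²) = √(428.5 + 462.7) = 29.9 m/s.

29.9 m/s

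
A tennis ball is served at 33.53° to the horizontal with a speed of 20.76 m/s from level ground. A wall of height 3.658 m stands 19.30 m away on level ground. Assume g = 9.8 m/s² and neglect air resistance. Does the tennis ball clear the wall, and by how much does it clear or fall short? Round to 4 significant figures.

Yes — it clears the wall by 3.036 m.

v_x = 20.76 cos 33.53° = 17.305 m/s; v_y0 = 20.76 sin 33.53° = 11.467 m/s.
Time to reach the wall: t = 19.30 / 17.305 = 1.1153 s.
Height at that point: y = 11.467×1.1153 − 4.900×1.1153² = 6.6941 m.
That is 6.6941 − 3.658 = 3.036 m above the top of the wall, so the tennis ball clears it.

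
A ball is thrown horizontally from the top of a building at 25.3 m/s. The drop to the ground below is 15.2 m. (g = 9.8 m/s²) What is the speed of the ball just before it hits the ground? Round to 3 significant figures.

30.6 m/s

Fall time: t = √(2 × 15.2 / 9.8) = 1.761 s.
At impact: v_x = 25.3 m/s (unchanged), v_y = g t = 9.8 × 1.761 = 17.26 m/s.
Speed = √(v_x² + v_y²) = √(640.1 + 297.9) = 30.6 m/s.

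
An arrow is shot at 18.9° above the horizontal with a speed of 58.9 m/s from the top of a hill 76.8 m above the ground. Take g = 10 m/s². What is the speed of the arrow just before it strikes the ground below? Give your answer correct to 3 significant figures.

70.7 m/s

v_x = 58.9 cos 18.9° = 55.72 m/s is unchanged throughout.
For the vertical component, v_y² = v_y0² + 2 g h = (19.08)² + 2×10×76.8 = 1900, so |v_y| = 43.59 m/s.
Impact speed = √(v_x² + v_y²) = √(3105 + 1900) = 70.7 m/s.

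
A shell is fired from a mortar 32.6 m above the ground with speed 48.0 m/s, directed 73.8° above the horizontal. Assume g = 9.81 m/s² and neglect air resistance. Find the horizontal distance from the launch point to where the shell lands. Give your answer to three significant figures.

Components: v_x = 48.0 cos 73.8° = 13.39 m/s, v_y = 48.0 sin 73.8° = 46.09 m/s.
Vertical: 0 = 32.6 + 46.09 t − ½(9.81) t² ⇒ 4.905 t² − 46.09 t − 32.6 = 0.
t = [46.09 + √(2124 + 639.6)] / 9.810 = 10.06 s.
Horizontal: R = v_x · t = 13.39 × 10.06 = 135 m.

135 m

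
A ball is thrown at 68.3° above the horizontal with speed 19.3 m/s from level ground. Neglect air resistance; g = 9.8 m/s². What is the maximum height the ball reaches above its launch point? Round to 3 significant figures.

Vertical component of launch velocity: v_y = 19.3 sin 68.3° = 17.93 m/s.
At the highest point the vertical velocity is zero, so v_y² = 2 g h_max.
h_max = (17.93)² / (2 × 9.8) = 321.5 / 19.60 = 16.4 m.

16.4 m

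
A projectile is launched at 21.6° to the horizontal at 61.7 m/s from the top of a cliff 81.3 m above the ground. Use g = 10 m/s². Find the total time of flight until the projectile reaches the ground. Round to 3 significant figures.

Vertical component: v_y = 61.7 sin 21.6° = 22.71 m/s.
Taking up as positive with launch at y = 81.3 m, landing at y = 0: 0 = 81.3 + 22.71 t − ½(10) t².
Solving 5.000 t² − 22.71 t − 81.3 = 0 gives t = [22.71 + √(22.71² + 4·5.000·81.3)] / 10.00 = 6.90 s.

6.90 s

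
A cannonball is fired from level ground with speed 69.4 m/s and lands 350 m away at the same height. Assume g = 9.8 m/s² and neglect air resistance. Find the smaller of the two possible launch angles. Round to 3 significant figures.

22.7°

Level-ground range: R = v₀² sin(2θ)/g ⇒ sin 2θ = R g / v₀² = 350×9.8/69.4² = 0.7122.
2θ = arcsin(0.7122) = 45.41° or 180° − 45.41° = 134.59°.
So θ = 22.7° or θ = 67.3°.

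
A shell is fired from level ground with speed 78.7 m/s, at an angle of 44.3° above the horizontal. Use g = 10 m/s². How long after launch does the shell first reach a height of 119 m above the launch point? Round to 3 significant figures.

v_y0 = 78.7 sin 44.3° = 54.97 m/s.
Set y = v_y0 t − ½ g t² = 119: 5.000 t² − 54.97 t + 119 = 0.
t = [54.97 ± √(3022 − 2380)] / 10 = (54.97 ± 25.34) / 10, giving t = 2.96 s or t = 8.03 s.
The shell is on the way up at the first time, so t = 2.96 s.

2.96 s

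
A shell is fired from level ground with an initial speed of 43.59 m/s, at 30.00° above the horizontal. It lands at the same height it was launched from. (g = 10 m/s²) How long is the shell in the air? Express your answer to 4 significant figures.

Vertical component: v_y = 43.59 sin 30.00° = 21.795 m/s.
For a projectile landing at launch height, time of flight is t = 2 v_y / g = 2 × 21.795 / 10 = 4.359 s.

4.359 s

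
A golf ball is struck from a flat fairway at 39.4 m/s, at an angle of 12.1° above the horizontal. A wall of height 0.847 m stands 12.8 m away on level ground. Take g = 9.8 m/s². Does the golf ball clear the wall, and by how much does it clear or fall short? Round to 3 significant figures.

v_x = 39.4 cos 12.1° = 38.52 m/s; v_y0 = 39.4 sin 12.1° = 8.259 m/s.
Time to reach the wall: t = 12.8 / 38.52 = 0.3323 s.
Height at that point: y = 8.259×0.3323 − 4.900×0.3323² = 2.203 m.
That is 2.203 − 0.847 = 1.36 m above the top of the wall, so the golf ball clears it.

Yes — it clears the wall by 1.36 m.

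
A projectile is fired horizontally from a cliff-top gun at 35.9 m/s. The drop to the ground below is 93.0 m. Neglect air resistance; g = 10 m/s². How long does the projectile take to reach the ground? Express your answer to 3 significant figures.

4.31 s

The horizontal speed doesn't affect the fall. With v_y0 = 0, h = ½ g t².
t = √(2 × 93.0 / 10) = √18.60 = 4.31 s.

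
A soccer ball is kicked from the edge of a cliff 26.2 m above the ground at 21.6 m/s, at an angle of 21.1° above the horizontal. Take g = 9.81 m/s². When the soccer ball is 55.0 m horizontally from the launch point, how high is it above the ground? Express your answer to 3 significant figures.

10.9 m

v_x = 21.6 cos 21.1° = 20.15 m/s, v_y0 = 21.6 sin 21.1° = 7.776 m/s.
Time to reach x = 55.0 m: t = x / v_x = 55.0 / 20.15 = 2.730 s.
y = 26.2 + v_y0 t − ½ g t² = 26.2 + 7.776×2.730 − 4.905×2.730² = 10.9 m.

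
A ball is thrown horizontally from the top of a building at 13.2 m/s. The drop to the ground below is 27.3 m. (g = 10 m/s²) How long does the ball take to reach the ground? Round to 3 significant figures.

The horizontal speed doesn't affect the fall. With v_y0 = 0, h = ½ g t².
t = √(2 × 27.3 / 10) = √5.460 = 2.34 s.

2.34 s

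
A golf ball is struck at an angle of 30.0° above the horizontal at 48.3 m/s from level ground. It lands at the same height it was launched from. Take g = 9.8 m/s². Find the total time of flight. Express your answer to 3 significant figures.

4.93 s

Vertical component: v_y = 48.3 sin 30.0° = 24.15 m/s.
For a projectile landing at launch height, time of flight is t = 2 v_y / g = 2 × 24.15 / 9.8 = 4.93 s.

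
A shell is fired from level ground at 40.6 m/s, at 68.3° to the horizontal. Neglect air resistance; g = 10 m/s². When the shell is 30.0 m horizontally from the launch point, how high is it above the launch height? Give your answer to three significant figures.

55.4 m

v_x = 40.6 cos 68.3° = 15.01 m/s, v_y0 = 40.6 sin 68.3° = 37.72 m/s.
Time to reach x = 30.0 m: t = x / v_x = 30.0 / 15.01 = 1.999 s.
y = v_y0 t − ½ g t² = 37.72×1.999 − 5.000×1.999² = 55.4 m.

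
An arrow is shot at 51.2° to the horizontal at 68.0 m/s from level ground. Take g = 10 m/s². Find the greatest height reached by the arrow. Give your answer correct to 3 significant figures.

Vertical component of launch velocity: v_y = 68.0 sin 51.2° = 52.99 m/s.
At the highest point the vertical velocity is zero, so v_y² = 2 g h_max.
h_max = (52.99)² / (2 × 10) = 2808 / 20.00 = 140 m.

140 m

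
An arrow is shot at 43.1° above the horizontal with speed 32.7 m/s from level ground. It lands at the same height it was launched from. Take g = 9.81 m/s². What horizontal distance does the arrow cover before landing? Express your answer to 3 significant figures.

109 m

For level ground, R = v₀² sin(2θ) / g.
sin(2 × 43.1°) = sin 86.20° = 0.9978.
R = (32.7)² × 0.9978 / 9.81 = 109 m.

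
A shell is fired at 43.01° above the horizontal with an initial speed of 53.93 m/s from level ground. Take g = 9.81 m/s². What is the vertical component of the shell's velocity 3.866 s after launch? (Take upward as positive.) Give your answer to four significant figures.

-1.138 m/s

Initial vertical component: v_y0 = 53.93 sin 43.01° = 36.787 m/s.
v_y(t) = v_y0 − g t = 36.787 − 9.81 × 3.866 = -1.138 m/s.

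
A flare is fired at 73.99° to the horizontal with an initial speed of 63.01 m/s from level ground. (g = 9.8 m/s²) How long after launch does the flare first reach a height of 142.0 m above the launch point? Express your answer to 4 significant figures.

v_y0 = 63.01 sin 73.99° = 60.566 m/s.
Set y = v_y0 t − ½ g t² = 142.0: 4.900 t² − 60.566 t + 142.0 = 0.
t = [60.566 ± √(3668.2 − 2783.2)] / 9.8 = (60.566 ± 29.749) / 9.8, giving t = 3.145 s or t = 9.216 s.
The flare is on the way up at the first time, so t = 3.145 s.

3.145 s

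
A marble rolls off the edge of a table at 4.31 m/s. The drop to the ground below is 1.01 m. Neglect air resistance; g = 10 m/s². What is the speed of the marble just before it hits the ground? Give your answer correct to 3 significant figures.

Fall time: t = √(2 × 1.01 / 10) = 0.4494 s.
At impact: v_x = 4.31 m/s (unchanged), v_y = g t = 10 × 0.4494 = 4.494 m/s.
Speed = √(v_x² + v_y²) = √(18.58 + 20.20) = 6.23 m/s.

6.23 m/s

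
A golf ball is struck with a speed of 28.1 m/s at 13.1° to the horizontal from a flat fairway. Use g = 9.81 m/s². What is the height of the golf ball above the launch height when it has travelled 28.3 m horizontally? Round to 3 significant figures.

v_x = 28.1 cos 13.1° = 27.37 m/s, v_y0 = 28.1 sin 13.1° = 6.369 m/s.
Time to reach x = 28.3 m: t = x / v_x = 28.3 / 27.37 = 1.034 s.
y = v_y0 t − ½ g t² = 6.369×1.034 − 4.905×1.034² = 1.34 m.

1.34 m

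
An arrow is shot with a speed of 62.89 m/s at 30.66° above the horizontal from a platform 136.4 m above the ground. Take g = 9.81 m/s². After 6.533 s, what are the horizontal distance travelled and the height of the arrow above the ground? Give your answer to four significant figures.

v_x = 62.89 cos 30.66° = 54.099 m/s; v_y0 = 62.89 sin 30.66° = 32.070 m/s.
x = v_x t = 54.099 × 6.533 = 353.4 m.
y = 136.4 + v_y0 t − ½ g t² = 136.6 m.

x = 353.4 m, y = 136.6 m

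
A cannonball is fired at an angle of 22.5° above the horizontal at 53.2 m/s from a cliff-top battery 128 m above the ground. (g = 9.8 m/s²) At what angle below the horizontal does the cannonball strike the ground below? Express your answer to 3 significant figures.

v_x = 53.2 cos 22.5° = 49.15 m/s.
At impact |v_y| = √(v_y0² + 2 g h) = √(20.36² + 2×9.8×128) = 54.07 m/s.
Angle below horizontal = arctan(|v_y| / v_x) = arctan(54.07 / 49.15) = 47.7°.

47.7°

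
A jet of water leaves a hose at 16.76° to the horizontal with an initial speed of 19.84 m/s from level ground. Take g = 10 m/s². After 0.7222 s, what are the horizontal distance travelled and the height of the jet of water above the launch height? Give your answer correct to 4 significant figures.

v_x = 19.84 cos 16.76° = 18.997 m/s; v_y0 = 19.84 sin 16.76° = 5.7211 m/s.
x = v_x t = 18.997 × 0.7222 = 13.72 m.
y = v_y0 t − ½ g t² = 5.7211×0.7222 − 5.000×0.7222² = 1.524 m.

x = 13.72 m, y = 1.524 m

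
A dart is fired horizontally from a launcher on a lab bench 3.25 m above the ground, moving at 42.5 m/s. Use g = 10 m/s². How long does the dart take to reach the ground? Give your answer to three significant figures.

The horizontal speed doesn't affect the fall. With v_y0 = 0, h = ½ g t².
t = √(2 × 3.25 / 10) = √0.6500 = 0.806 s.

0.806 s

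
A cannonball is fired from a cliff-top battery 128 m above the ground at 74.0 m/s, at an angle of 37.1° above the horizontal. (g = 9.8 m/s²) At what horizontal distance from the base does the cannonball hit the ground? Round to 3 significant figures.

673 m

Components: v_x = 74.0 cos 37.1° = 59.02 m/s, v_y = 74.0 sin 37.1° = 44.64 m/s.
Vertical: 0 = 128 + 44.64 t − ½(9.8) t² ⇒ 4.900 t² − 44.64 t − 128 = 0.
t = [44.64 + √(1993 + 2509)] / 9.800 = 11.40 s.
Horizontal: R = v_x · t = 59.02 × 11.40 = 673 m.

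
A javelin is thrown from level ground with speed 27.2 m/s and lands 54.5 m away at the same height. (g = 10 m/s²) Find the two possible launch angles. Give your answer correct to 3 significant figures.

23.7° and 66.3°

Level-ground range: R = v₀² sin(2θ)/g ⇒ sin 2θ = R g / v₀² = 54.5×10/27.2² = 0.7366.
2θ = arcsin(0.7366) = 47.44° or 180° − 47.44° = 132.56°.
So θ = 23.7° or θ = 66.3°.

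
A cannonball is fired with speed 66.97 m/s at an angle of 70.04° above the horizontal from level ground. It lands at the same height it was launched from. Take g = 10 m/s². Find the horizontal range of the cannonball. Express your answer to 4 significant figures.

287.8 m

For level ground, R = v₀² sin(2θ) / g.
sin(2 × 70.04°) = sin 140.08° = 0.6417.
R = (66.97)² × 0.6417 / 10 = 287.8 m.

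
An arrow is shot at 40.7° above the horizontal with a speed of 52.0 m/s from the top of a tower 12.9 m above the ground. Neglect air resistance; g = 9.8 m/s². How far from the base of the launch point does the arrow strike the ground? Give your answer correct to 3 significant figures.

Components: v_x = 52.0 cos 40.7° = 39.42 m/s, v_y = 52.0 sin 40.7° = 33.91 m/s.
Vertical: 0 = 12.9 + 33.91 t − ½(9.8) t² ⇒ 4.900 t² − 33.91 t − 12.9 = 0.
t = [33.91 + √(1150 + 252.8)] / 9.800 = 7.282 s.
Horizontal: R = v_x · t = 39.42 × 7.282 = 287 m.

287 m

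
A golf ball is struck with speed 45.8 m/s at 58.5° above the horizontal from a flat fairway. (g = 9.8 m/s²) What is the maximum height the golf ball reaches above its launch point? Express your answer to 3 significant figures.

Vertical component of launch velocity: v_y = 45.8 sin 58.5° = 39.05 m/s.
At the highest point the vertical velocity is zero, so v_y² = 2 g h_max.
h_max = (39.05)² / (2 × 9.8) = 1525 / 19.60 = 77.8 m.

77.8 m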